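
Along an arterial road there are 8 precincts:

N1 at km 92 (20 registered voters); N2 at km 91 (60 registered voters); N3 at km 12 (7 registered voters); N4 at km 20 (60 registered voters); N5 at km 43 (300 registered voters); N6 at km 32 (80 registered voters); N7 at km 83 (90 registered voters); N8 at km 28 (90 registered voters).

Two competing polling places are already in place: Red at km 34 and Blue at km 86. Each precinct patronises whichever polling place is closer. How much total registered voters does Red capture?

537

The indifferent point is the midpoint (34+86)/2 = 60; precincts left of it (closer to Red at 34) go to Red, those right go to Blue.
  N3 at 12 (w=7) → Red
  N4 at 20 (w=60) → Red
  N8 at 28 (w=90) → Red
  N6 at 32 (w=80) → Red
  N5 at 43 (w=300) → Red
  N7 at 83 (w=90) → Blue
  N2 at 91 (w=60) → Blue
  N1 at 92 (w=20) → Blue
Red captures 537; Blue captures 170.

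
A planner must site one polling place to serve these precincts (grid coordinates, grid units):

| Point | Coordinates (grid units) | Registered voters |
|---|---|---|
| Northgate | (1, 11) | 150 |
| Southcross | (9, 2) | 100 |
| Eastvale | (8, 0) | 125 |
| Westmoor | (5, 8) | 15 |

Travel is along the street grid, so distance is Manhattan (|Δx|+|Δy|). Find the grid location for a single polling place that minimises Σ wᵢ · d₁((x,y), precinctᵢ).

(8, 2)

Manhattan distance separates: Σwᵢ(|x−xᵢ|+|y−yᵢ|) = Σwᵢ|x−xᵢ| + Σwᵢ|y−yᵢ|, so x and y are optimised independently as 1-D weighted medians.
Total weight W = 390; half = 195.
x-coordinate, sorted with cumulative weight:
  x=1 (Northgate, w=150) cum 150
  x=5 (Westmoor, w=15) cum 165
  x=8 (Eastvale, w=125) cum 290  ← median
  x=9 (Southcross, w=100) cum 390
⇒ x* = 8
y-coordinate, sorted with cumulative weight:
  y=0 (Eastvale, w=125) cum 125
  y=2 (Southcross, w=100) cum 225  ← median
  y=8 (Westmoor, w=15) cum 240
  y=11 (Northgate, w=150) cum 390
⇒ y* = 2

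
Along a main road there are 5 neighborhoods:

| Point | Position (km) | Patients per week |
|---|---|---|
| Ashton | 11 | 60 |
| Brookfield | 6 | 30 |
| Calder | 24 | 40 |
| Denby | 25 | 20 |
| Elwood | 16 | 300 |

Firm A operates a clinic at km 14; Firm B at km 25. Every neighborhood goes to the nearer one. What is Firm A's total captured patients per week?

The indifferent point is the midpoint (14+25)/2 = 19.5; neighborhoods left of it (closer to Firm A at 14) go to Firm A, those right go to Firm B.
  Brookfield at 6 (w=30) → Firm A
  Ashton at 11 (w=60) → Firm A
  Elwood at 16 (w=300) → Firm A
  Calder at 24 (w=40) → Firm B
  Denby at 25 (w=20) → Firm B
Firm A captures 390; Firm B captures 60.

390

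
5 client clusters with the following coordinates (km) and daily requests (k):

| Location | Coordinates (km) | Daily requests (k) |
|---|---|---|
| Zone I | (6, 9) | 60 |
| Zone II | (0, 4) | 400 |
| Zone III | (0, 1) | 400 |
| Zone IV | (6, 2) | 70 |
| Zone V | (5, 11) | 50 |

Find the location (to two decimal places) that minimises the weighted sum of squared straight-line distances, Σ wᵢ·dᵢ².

The minimiser of Σwᵢ‖p−pᵢ‖² is the weighted centroid p* = (Σwᵢpᵢ)/(Σwᵢ).
Σwᵢ = 980.
Σwᵢxᵢ = 60·6 + 400·0 + 400·0 + 70·6 + 50·5 = 1030.
Σwᵢyᵢ = 60·9 + 400·4 + 400·1 + 70·2 + 50·11 = 3230.
x* = 1030/980 = 1.05, y* = 3230/980 = 3.30.

(1.05, 3.30)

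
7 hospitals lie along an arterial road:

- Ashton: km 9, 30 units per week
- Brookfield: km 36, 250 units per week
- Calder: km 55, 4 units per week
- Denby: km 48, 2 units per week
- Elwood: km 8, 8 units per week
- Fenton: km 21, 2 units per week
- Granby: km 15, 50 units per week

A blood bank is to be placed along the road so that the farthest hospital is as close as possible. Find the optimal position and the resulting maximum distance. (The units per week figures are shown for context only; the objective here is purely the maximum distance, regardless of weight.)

location 31.5, max distance 23.5

The 1-center on a line is the midpoint of the two extreme points: leftmost at 8, rightmost at 55.
Optimal location = (8 + 55)/2 = 31.5; maximum distance = (55 − 8)/2 = 23.5.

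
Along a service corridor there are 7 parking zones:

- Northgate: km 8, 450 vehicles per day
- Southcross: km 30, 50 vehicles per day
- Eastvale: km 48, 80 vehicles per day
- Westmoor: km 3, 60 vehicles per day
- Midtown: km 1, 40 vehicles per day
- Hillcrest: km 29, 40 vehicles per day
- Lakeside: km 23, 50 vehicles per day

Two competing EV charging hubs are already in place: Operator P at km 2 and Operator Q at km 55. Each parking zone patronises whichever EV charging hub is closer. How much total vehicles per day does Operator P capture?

600

The indifferent point is the midpoint (2+55)/2 = 28.5; parking zones left of it (closer to Operator P at 2) go to Operator P, those right go to Operator Q.
  Midtown at 1 (w=40) → Operator P
  Westmoor at 3 (w=60) → Operator P
  Northgate at 8 (w=450) → Operator P
  Lakeside at 23 (w=50) → Operator P
  Hillcrest at 29 (w=40) → Operator Q
  Southcross at 30 (w=50) → Operator Q
  Eastvale at 48 (w=80) → Operator Q
Operator P captures 600; Operator Q captures 170.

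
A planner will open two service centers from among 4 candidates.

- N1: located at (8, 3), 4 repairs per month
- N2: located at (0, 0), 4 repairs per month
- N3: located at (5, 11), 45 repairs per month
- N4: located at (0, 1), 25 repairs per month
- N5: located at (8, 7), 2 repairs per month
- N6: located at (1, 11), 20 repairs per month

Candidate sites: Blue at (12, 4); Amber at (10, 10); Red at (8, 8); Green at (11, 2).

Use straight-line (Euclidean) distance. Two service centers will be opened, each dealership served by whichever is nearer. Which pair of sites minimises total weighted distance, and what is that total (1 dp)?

{Red, Green}, total 668.4

Evaluate every pair (each demand assigned to the nearer of the two):
  {Red, Green}: total = 668.4
  {Blue, Red}: total = 672.7
  {Amber, Red}: total = 676.2
  {Amber, Green}: total = 751.3
  {Blue, Amber}: total = 794.1
  {Blue, Green}: total = 1049.7
Best pair: {Red, Green} with total 668.4.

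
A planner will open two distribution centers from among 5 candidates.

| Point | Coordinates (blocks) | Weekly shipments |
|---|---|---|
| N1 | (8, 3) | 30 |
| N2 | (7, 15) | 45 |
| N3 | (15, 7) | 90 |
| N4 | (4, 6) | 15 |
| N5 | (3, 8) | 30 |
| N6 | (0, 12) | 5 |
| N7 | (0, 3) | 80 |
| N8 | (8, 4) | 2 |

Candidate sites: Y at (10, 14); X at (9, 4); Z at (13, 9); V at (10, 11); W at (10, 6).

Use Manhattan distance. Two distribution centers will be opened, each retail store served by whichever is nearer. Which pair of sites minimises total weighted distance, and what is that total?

Evaluate every pair (each demand assigned to the nearer of the two):
  {X, Z}: total = 2247
  {Y, X}: total = 2317
  {Y, W}: total = 2338
  {X, W}: total = 2382
  {X, V}: total = 2447
  {V, W}: total = 2468
  {Z, W}: total = 2538
  {Z, V}: total = 2953
  {Y, Z}: total = 2980
  {Y, V}: total = 3268
Best pair: {X, Z} with total 2247.

{X, Z}, total 2247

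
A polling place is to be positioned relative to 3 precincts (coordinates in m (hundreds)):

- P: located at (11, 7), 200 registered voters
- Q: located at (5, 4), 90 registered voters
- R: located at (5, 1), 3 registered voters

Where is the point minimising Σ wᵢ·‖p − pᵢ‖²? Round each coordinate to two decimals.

The minimiser of Σwᵢ‖p−pᵢ‖² is the weighted centroid p* = (Σwᵢpᵢ)/(Σwᵢ).
Σwᵢ = 293.
Σwᵢxᵢ = 200·11 + 90·5 + 3·5 = 2665.
Σwᵢyᵢ = 200·7 + 90·4 + 3·1 = 1763.
x* = 2665/293 = 9.10, y* = 1763/293 = 6.02.

(9.10, 6.02)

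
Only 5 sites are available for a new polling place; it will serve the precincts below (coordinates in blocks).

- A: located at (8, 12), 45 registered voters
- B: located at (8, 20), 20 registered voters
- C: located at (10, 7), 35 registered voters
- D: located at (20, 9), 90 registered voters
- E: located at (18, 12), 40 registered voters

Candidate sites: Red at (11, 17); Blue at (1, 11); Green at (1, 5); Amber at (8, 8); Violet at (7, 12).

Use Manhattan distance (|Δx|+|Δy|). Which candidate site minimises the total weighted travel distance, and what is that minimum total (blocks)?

Amber, total 2255 blocks

Total weighted distance at each candidate:
  Red (11, 17): total = 2875
  Blue (1, 11): total = 3745
  Green (1, 5): total = 4485
  Amber (8, 8): total = 2255
  Violet (7, 12): total = 2385
Minimum is at Amber with total 2255 blocks.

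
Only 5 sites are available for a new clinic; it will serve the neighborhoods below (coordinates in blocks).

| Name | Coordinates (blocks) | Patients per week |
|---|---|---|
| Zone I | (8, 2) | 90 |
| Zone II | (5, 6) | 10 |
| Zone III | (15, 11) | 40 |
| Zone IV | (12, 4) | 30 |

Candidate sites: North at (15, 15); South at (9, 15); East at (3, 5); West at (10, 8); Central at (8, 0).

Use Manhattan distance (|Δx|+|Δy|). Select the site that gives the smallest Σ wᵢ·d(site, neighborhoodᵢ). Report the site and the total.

Central, total 1230 blocks

Total weighted distance at each candidate:
  North (15, 15): total = 2570
  South (9, 15): total = 2210
  East (3, 5): total = 1770
  West (10, 8): total = 1290
  Central (8, 0): total = 1230
Minimum is at Central with total 1230 blocks.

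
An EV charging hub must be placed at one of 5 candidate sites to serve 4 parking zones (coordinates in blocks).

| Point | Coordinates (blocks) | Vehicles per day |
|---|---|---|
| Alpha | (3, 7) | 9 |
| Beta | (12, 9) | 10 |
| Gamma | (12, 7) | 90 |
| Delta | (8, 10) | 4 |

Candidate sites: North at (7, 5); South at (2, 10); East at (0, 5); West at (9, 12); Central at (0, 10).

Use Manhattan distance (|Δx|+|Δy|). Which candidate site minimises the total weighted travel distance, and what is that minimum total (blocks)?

Total weighted distance at each candidate:
  North (7, 5): total = 798
  South (2, 10): total = 1340
  East (0, 5): total = 1517
  West (9, 12): total = 891
  Central (0, 10): total = 1566
Minimum is at North with total 798 blocks.

North, total 798 blocks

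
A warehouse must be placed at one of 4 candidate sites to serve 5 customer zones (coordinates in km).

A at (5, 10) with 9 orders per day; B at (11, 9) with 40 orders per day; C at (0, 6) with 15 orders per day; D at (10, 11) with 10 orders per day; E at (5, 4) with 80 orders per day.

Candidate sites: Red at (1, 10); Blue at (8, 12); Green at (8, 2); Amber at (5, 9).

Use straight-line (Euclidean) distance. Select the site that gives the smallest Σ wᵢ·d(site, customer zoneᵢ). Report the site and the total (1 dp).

Total weighted distance at each candidate:
  Red (1, 10): total = 1167.3
  Blue (8, 12): total = 1058.0
  Green (8, 2): total = 896.3
  Amber (5, 9): total = 790.3
Minimum is at Amber with total 790.3 km.

Amber, total 790.3 km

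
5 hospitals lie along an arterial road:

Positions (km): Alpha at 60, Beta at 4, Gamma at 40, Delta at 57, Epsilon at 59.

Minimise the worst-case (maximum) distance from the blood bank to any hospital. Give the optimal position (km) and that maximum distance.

location 32, max distance 28

The 1-center on a line is the midpoint of the two extreme points: leftmost at 4, rightmost at 60.
Optimal location = (4 + 60)/2 = 32; maximum distance = (60 − 4)/2 = 28.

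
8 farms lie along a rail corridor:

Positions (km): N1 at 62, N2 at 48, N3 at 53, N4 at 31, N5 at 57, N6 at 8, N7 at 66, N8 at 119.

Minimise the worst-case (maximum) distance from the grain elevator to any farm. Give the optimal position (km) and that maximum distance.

location 63.5, max distance 55.5

The 1-center on a line is the midpoint of the two extreme points: leftmost at 8, rightmost at 119.
Optimal location = (8 + 119)/2 = 63.5; maximum distance = (119 − 8)/2 = 55.5.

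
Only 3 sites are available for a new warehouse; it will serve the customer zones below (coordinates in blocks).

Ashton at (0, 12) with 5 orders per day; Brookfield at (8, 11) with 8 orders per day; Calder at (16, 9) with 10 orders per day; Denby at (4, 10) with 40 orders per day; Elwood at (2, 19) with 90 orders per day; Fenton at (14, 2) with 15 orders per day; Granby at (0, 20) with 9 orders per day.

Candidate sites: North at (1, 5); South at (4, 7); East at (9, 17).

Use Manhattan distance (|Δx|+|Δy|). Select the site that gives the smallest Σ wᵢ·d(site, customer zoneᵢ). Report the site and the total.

East, total 1974 blocks

Total weighted distance at each candidate:
  North (1, 5): total = 2388
  South (4, 7): total = 2007
  East (9, 17): total = 1974
Minimum is at East with total 1974 blocks.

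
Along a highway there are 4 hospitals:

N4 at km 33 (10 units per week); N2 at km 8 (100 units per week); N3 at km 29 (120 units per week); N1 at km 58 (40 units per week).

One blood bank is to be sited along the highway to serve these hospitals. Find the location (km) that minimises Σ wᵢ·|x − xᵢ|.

For a sum of weighted absolute distances on a line, the optimum is the weighted median (not the mean). Total weight W = 270; half-weight = 135.
Sort by position and accumulate weight:
  km 8 (N2, w=100) → cum 100
  km 29 (N3, w=120) → cum 220  ≥ 135 → median here
  km 33 (N4, w=10) → cum 230
  km 58 (N1, w=40) → cum 270
Optimal location: km 29.

x = 29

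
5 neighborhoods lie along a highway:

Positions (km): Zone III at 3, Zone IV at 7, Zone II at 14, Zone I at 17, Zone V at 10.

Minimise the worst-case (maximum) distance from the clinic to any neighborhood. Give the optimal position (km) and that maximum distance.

location 10, max distance 7

The 1-center on a line is the midpoint of the two extreme points: leftmost at 3, rightmost at 17.
Optimal location = (3 + 17)/2 = 10; maximum distance = (17 − 3)/2 = 7.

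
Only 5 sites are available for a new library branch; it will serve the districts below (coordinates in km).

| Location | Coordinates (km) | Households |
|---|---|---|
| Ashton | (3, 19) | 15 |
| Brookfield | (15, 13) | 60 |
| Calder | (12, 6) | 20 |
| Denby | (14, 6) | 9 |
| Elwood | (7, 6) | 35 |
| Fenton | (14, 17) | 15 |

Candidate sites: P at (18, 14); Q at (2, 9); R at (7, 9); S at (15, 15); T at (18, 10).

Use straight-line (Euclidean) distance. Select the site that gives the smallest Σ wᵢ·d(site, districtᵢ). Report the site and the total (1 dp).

Total weighted distance at each candidate:
  P (18, 14): total = 1258.5
  Q (2, 9): total = 1707.4
  R (7, 9): total = 1147.8
  S (15, 15): total = 1036.0
  T (18, 10): total = 1242.7
Minimum is at S with total 1036.0 km.

S, total 1036.0 km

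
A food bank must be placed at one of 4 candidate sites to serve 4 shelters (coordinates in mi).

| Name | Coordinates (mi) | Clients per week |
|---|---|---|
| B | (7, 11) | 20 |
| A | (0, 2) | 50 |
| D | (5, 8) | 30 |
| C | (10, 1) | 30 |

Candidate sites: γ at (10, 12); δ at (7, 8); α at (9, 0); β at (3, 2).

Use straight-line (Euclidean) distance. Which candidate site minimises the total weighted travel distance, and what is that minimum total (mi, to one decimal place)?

β, total 748.8 mi

Total weighted distance at each candidate:
  γ (10, 12): total = 1292.4
  δ (7, 8): total = 809.5
  α (9, 0): total = 995.3
  β (3, 2): total = 748.8
Minimum is at β with total 748.8 mi.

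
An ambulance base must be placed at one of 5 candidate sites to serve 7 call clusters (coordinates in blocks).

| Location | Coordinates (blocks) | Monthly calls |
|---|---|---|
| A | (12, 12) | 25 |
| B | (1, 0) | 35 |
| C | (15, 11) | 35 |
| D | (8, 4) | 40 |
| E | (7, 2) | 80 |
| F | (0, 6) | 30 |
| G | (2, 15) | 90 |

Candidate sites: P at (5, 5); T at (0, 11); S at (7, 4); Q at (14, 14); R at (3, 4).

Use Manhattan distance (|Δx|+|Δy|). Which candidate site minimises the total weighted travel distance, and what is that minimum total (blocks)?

Total weighted distance at each candidate:
  P (5, 5): total = 3135
  T (0, 11): total = 3840
  S (7, 4): total = 3110
  Q (14, 14): total = 5175
  R (3, 4): total = 3210
Minimum is at S with total 3110 blocks.

S, total 3110 blocks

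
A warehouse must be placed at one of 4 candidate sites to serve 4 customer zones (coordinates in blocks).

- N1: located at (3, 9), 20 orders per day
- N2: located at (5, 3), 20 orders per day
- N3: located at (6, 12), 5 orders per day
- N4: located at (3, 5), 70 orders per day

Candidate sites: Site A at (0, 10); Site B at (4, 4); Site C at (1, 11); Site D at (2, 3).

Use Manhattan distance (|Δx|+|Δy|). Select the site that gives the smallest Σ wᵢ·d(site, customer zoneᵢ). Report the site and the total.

Site B, total 350 blocks

Total weighted distance at each candidate:
  Site A (0, 10): total = 920
  Site B (4, 4): total = 350
  Site C (1, 11): total = 910
  Site D (2, 3): total = 475
Minimum is at Site B with total 350 blocks.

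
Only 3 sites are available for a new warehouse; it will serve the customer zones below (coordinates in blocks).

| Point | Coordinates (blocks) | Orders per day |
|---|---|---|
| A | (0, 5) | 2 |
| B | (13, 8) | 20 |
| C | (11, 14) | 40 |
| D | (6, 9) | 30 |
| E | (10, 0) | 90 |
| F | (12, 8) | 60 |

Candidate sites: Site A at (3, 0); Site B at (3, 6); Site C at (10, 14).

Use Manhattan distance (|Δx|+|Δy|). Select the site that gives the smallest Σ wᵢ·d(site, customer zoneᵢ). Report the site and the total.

Site C, total 2268 blocks

Total weighted distance at each candidate:
  Site A (3, 0): total = 3266
  Site B (3, 6): total = 2898
  Site C (10, 14): total = 2268
Minimum is at Site C with total 2268 blocks.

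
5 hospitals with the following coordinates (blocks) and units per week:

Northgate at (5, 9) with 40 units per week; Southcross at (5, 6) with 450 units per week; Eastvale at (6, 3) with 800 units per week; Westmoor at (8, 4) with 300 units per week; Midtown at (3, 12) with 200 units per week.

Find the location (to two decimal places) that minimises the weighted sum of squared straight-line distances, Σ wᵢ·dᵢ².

The minimiser of Σwᵢ‖p−pᵢ‖² is the weighted centroid p* = (Σwᵢpᵢ)/(Σwᵢ).
Σwᵢ = 1790.
Σwᵢxᵢ = 40·5 + 450·5 + 800·6 + 300·8 + 200·3 = 10250.
Σwᵢyᵢ = 40·9 + 450·6 + 800·3 + 300·4 + 200·12 = 9060.
x* = 10250/1790 = 5.73, y* = 9060/1790 = 5.06.

(5.73, 5.06)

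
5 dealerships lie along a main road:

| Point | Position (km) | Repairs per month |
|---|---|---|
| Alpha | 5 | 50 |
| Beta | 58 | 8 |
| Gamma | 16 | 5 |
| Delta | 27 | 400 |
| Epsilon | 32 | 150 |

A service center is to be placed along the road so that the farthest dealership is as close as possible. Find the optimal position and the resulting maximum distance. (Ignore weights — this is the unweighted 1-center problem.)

The 1-center on a line is the midpoint of the two extreme points: leftmost at 5, rightmost at 58.
Optimal location = (5 + 58)/2 = 31.5; maximum distance = (58 − 5)/2 = 26.5.

location 31.5, max distance 26.5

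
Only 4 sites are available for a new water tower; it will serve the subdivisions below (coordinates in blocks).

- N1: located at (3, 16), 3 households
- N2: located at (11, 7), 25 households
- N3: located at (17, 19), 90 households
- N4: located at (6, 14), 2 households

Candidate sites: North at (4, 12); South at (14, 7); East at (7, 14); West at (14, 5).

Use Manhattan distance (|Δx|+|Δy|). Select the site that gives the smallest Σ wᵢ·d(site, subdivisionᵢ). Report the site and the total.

South, total 1515 blocks

Total weighted distance at each candidate:
  North (4, 12): total = 2123
  South (14, 7): total = 1515
  East (7, 14): total = 1645
  West (14, 5): total = 1755
Minimum is at South with total 1515 blocks.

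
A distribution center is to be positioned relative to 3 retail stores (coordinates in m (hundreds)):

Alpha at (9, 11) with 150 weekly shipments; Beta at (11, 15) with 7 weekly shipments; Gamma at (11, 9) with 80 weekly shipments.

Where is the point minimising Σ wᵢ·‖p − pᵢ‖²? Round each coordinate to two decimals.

(9.73, 10.44)

The minimiser of Σwᵢ‖p−pᵢ‖² is the weighted centroid p* = (Σwᵢpᵢ)/(Σwᵢ).
Σwᵢ = 237.
Σwᵢxᵢ = 150·9 + 7·11 + 80·11 = 2307.
Σwᵢyᵢ = 150·11 + 7·15 + 80·9 = 2475.
x* = 2307/237 = 9.73, y* = 2475/237 = 10.44.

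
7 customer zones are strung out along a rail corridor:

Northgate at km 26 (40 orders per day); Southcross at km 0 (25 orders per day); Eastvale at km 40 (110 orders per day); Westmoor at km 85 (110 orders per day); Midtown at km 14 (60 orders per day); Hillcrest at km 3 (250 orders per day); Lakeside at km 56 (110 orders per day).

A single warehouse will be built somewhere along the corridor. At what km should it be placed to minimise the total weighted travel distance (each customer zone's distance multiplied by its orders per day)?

For a sum of weighted absolute distances on a line, the optimum is the weighted median (not the mean). Total weight W = 705; half-weight = 352.5.
Sort by position and accumulate weight:
  km 0 (Southcross, w=25) → cum 25
  km 3 (Hillcrest, w=250) → cum 275
  km 14 (Midtown, w=60) → cum 335
  km 26 (Northgate, w=40) → cum 375  ≥ 352.5 → median here
  km 40 (Eastvale, w=110) → cum 485
  km 56 (Lakeside, w=110) → cum 595
  km 85 (Westmoor, w=110) → cum 705
Optimal location: km 26.

x = 26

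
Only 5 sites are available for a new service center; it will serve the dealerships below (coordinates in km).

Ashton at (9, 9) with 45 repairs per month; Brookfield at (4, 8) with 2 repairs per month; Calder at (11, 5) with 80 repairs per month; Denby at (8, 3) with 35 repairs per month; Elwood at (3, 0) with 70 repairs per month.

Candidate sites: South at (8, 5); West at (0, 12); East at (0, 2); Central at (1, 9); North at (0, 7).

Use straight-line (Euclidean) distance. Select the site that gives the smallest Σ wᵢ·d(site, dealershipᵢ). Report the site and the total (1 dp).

Total weighted distance at each candidate:
  South (8, 5): total = 1000.5
  West (0, 12): total = 2768.6
  East (0, 2): total = 1974.2
  Central (1, 9): total = 2196.0
  North (0, 7): total = 2163.7
Minimum is at South with total 1000.5 km.

South, total 1000.5 km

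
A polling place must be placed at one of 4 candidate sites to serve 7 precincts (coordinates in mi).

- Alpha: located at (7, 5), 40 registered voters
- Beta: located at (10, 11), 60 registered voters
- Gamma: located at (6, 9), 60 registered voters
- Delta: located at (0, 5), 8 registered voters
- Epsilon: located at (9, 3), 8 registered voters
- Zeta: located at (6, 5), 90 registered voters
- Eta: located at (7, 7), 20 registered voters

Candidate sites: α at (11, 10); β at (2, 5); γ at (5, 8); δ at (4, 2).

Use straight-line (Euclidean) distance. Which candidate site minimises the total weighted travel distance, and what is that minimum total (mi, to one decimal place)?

Total weighted distance at each candidate:
  α (11, 10): total = 1538.2
  β (2, 5): total = 1681.4
  γ (5, 8): total = 1006.1
  δ (4, 2): total = 1777.4
Minimum is at γ with total 1006.1 mi.

γ, total 1006.1 mi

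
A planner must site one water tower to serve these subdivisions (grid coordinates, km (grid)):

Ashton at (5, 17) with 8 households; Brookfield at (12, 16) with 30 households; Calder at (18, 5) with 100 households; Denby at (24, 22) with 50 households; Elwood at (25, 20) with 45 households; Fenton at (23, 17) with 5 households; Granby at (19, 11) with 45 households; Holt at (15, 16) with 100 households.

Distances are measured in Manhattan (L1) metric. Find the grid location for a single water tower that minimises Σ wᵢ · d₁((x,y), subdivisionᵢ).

Manhattan distance separates: Σwᵢ(|x−xᵢ|+|y−yᵢ|) = Σwᵢ|x−xᵢ| + Σwᵢ|y−yᵢ|, so x and y are optimised independently as 1-D weighted medians.
Total weight W = 383; half = 191.5.
x-coordinate, sorted with cumulative weight:
  x=5 (Ashton, w=8) cum 8
  x=12 (Brookfield, w=30) cum 38
  x=15 (Holt, w=100) cum 138
  x=18 (Calder, w=100) cum 238  ← median
  x=19 (Granby, w=45) cum 283
  x=23 (Fenton, w=5) cum 288
  x=24 (Denby, w=50) cum 338
  x=25 (Elwood, w=45) cum 383
⇒ x* = 18
y-coordinate, sorted with cumulative weight:
  y=5 (Calder, w=100) cum 100
  y=11 (Granby, w=45) cum 145
  y=16 (Brookfield, w=30) cum 175
  y=16 (Holt, w=100) cum 275  ← median
  y=17 (Ashton, w=8) cum 283
  y=17 (Fenton, w=5) cum 288
  y=20 (Elwood, w=45) cum 333
  y=22 (Denby, w=50) cum 383
⇒ y* = 16

(18, 16)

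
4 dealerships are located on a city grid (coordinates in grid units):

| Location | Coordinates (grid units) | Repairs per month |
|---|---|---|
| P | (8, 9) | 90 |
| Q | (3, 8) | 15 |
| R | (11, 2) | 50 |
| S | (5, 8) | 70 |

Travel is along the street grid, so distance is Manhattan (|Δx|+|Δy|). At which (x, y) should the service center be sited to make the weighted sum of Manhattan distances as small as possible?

Manhattan distance separates: Σwᵢ(|x−xᵢ|+|y−yᵢ|) = Σwᵢ|x−xᵢ| + Σwᵢ|y−yᵢ|, so x and y are optimised independently as 1-D weighted medians.
Total weight W = 225; half = 112.5.
x-coordinate, sorted with cumulative weight:
  x=3 (Q, w=15) cum 15
  x=5 (S, w=70) cum 85
  x=8 (P, w=90) cum 175  ← median
  x=11 (R, w=50) cum 225
⇒ x* = 8
y-coordinate, sorted with cumulative weight:
  y=2 (R, w=50) cum 50
  y=8 (Q, w=15) cum 65
  y=8 (S, w=70) cum 135  ← median
  y=9 (P, w=90) cum 225
⇒ y* = 8

(8, 8)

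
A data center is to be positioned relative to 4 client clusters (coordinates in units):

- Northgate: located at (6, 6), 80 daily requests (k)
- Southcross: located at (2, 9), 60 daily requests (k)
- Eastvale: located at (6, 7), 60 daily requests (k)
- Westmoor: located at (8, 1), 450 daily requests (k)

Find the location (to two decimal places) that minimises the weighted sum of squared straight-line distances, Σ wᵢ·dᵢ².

The minimiser of Σwᵢ‖p−pᵢ‖² is the weighted centroid p* = (Σwᵢpᵢ)/(Σwᵢ).
Σwᵢ = 650.
Σwᵢxᵢ = 80·6 + 60·2 + 60·6 + 450·8 = 4560.
Σwᵢyᵢ = 80·6 + 60·9 + 60·7 + 450·1 = 1890.
x* = 4560/650 = 7.02, y* = 1890/650 = 2.91.

(7.02, 2.91)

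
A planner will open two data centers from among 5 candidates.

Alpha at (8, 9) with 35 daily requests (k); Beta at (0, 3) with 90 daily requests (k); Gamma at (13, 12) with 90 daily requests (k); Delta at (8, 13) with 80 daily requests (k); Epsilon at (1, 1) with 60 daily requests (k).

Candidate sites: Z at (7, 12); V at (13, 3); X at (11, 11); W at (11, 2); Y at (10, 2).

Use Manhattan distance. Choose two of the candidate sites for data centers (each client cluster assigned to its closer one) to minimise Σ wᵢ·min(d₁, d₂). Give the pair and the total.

{Z, Y}, total 2430

Evaluate every pair (each demand assigned to the nearer of the two):
  {Z, Y}: total = 2430
  {X, Y}: total = 2435
  {Z, W}: total = 2580
  {X, W}: total = 2585
  {Z, V}: total = 2850
  {V, X}: total = 2855
  {Z, X}: total = 3030
  {V, Y}: total = 3755
  {V, W}: total = 4020
  {W, Y}: total = 4025
Best pair: {Z, Y} with total 2430.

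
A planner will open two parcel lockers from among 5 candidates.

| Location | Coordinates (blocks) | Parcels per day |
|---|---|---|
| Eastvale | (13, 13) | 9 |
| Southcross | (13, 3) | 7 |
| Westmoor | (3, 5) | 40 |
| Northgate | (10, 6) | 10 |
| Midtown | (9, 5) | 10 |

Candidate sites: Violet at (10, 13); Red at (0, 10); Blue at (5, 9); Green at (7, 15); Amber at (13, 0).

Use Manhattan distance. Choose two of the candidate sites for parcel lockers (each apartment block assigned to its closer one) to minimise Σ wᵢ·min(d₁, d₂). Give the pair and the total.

Evaluate every pair (each demand assigned to the nearer of the two):
  {Violet, Blue}: total = 508
  {Blue, Amber}: total = 529
  {Blue, Green}: total = 570
  {Violet, Red}: total = 598
  {Red, Blue}: total = 606
  {Red, Amber}: total = 638
  {Red, Green}: total = 758
  {Violet, Amber}: total = 808
  {Green, Amber}: total = 833
  {Violet, Green}: total = 838
Best pair: {Violet, Blue} with total 508.

{Violet, Blue}, total 508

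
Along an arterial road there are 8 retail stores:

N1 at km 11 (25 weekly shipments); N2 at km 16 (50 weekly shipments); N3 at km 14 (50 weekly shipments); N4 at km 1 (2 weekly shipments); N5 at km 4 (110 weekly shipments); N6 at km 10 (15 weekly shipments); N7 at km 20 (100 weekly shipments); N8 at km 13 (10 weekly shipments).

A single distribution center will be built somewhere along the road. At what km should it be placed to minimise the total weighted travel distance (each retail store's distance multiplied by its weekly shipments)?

x = 14

For a sum of weighted absolute distances on a line, the optimum is the weighted median (not the mean). Total weight W = 362; half-weight = 181.
Sort by position and accumulate weight:
  km 1 (N4, w=2) → cum 2
  km 4 (N5, w=110) → cum 112
  km 10 (N6, w=15) → cum 127
  km 11 (N1, w=25) → cum 152
  km 13 (N8, w=10) → cum 162
  km 14 (N3, w=50) → cum 212  ≥ 181 → median here
  km 16 (N2, w=50) → cum 262
  km 20 (N7, w=100) → cum 362
Optimal location: km 14.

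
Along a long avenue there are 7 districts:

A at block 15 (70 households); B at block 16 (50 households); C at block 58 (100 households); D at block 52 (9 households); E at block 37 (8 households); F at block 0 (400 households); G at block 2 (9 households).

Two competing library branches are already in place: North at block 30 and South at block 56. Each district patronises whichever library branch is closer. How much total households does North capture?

The indifferent point is the midpoint (30+56)/2 = 43; districts left of it (closer to North at 30) go to North, those right go to South.
  F at 0 (w=400) → North
  G at 2 (w=9) → North
  A at 15 (w=70) → North
  B at 16 (w=50) → North
  E at 37 (w=8) → North
  D at 52 (w=9) → South
  C at 58 (w=100) → South
North captures 537; South captures 109.

537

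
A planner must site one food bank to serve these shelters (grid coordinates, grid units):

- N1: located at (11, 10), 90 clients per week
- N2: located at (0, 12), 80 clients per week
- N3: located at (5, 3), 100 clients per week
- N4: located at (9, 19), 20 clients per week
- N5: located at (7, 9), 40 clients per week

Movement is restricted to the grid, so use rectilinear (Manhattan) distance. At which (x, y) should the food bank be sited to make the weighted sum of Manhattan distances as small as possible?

Manhattan distance separates: Σwᵢ(|x−xᵢ|+|y−yᵢ|) = Σwᵢ|x−xᵢ| + Σwᵢ|y−yᵢ|, so x and y are optimised independently as 1-D weighted medians.
Total weight W = 330; half = 165.
x-coordinate, sorted with cumulative weight:
  x=0 (N2, w=80) cum 80
  x=5 (N3, w=100) cum 180  ← median
  x=7 (N5, w=40) cum 220
  x=9 (N4, w=20) cum 240
  x=11 (N1, w=90) cum 330
⇒ x* = 5
y-coordinate, sorted with cumulative weight:
  y=3 (N3, w=100) cum 100
  y=9 (N5, w=40) cum 140
  y=10 (N1, w=90) cum 230  ← median
  y=12 (N2, w=80) cum 310
  y=19 (N4, w=20) cum 330
⇒ y* = 10

(5, 10)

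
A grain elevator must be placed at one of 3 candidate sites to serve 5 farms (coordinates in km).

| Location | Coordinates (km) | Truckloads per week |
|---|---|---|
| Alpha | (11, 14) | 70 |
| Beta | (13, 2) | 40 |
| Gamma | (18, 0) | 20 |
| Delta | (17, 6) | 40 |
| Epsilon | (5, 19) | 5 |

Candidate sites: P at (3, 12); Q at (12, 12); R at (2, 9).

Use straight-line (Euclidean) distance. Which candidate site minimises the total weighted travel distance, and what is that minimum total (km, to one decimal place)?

Q, total 1188.8 km

Total weighted distance at each candidate:
  P (3, 12): total = 2172.8
  Q (12, 12): total = 1188.8
  R (2, 9): total = 2273.5
Minimum is at Q with total 1188.8 km.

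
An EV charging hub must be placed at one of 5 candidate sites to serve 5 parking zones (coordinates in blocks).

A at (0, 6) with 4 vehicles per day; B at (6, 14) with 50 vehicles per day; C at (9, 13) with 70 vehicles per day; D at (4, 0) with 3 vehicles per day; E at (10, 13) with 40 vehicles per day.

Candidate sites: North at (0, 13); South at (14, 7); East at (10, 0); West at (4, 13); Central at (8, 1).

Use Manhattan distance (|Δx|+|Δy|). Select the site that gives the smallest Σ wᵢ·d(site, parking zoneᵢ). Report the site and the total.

Total weighted distance at each candidate:
  North (0, 13): total = 1459
  South (14, 7): total = 2031
  East (10, 0): total = 2482
  West (4, 13): total = 823
  Central (8, 1): total = 2287
Minimum is at West with total 823 blocks.

West, total 823 blocks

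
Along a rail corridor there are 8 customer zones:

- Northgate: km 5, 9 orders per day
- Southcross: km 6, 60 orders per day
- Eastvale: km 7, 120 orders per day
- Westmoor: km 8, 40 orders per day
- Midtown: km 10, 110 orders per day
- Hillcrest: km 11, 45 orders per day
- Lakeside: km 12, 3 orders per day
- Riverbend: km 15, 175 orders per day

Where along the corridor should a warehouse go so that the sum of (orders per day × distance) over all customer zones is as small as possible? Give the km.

x = 10

For a sum of weighted absolute distances on a line, the optimum is the weighted median (not the mean). Total weight W = 562; half-weight = 281.
Sort by position and accumulate weight:
  km 5 (Northgate, w=9) → cum 9
  km 6 (Southcross, w=60) → cum 69
  km 7 (Eastvale, w=120) → cum 189
  km 8 (Westmoor, w=40) → cum 229
  km 10 (Midtown, w=110) → cum 339  ≥ 281 → median here
  km 11 (Hillcrest, w=45) → cum 384
  km 12 (Lakeside, w=3) → cum 387
  km 15 (Riverbend, w=175) → cum 562
Optimal location: km 10.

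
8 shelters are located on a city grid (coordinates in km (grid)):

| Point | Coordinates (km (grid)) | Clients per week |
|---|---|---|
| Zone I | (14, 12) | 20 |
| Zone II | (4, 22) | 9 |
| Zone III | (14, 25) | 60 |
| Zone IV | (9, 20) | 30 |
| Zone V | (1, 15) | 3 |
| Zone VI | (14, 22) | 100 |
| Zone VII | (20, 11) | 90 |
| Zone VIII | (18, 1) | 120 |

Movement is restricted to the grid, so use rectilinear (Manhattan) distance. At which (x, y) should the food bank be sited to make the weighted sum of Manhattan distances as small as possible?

(14, 12)

Manhattan distance separates: Σwᵢ(|x−xᵢ|+|y−yᵢ|) = Σwᵢ|x−xᵢ| + Σwᵢ|y−yᵢ|, so x and y are optimised independently as 1-D weighted medians.
Total weight W = 432; half = 216.
x-coordinate, sorted with cumulative weight:
  x=1 (Zone V, w=3) cum 3
  x=4 (Zone II, w=9) cum 12
  x=9 (Zone IV, w=30) cum 42
  x=14 (Zone I, w=20) cum 62
  x=14 (Zone III, w=60) cum 122
  x=14 (Zone VI, w=100) cum 222  ← median
  x=18 (Zone VIII, w=120) cum 342
  x=20 (Zone VII, w=90) cum 432
⇒ x* = 14
y-coordinate, sorted with cumulative weight:
  y=1 (Zone VIII, w=120) cum 120
  y=11 (Zone VII, w=90) cum 210
  y=12 (Zone I, w=20) cum 230  ← median
  y=15 (Zone V, w=3) cum 233
  y=20 (Zone IV, w=30) cum 263
  y=22 (Zone II, w=9) cum 272
  y=22 (Zone VI, w=100) cum 372
  y=25 (Zone III, w=60) cum 432
⇒ y* = 12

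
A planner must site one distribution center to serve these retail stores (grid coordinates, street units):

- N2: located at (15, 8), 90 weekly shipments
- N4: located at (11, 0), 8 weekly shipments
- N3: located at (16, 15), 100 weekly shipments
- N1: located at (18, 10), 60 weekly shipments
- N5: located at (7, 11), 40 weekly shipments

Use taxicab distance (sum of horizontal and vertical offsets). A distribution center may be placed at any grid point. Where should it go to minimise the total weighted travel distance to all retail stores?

(16, 10)

Manhattan distance separates: Σwᵢ(|x−xᵢ|+|y−yᵢ|) = Σwᵢ|x−xᵢ| + Σwᵢ|y−yᵢ|, so x and y are optimised independently as 1-D weighted medians.
Total weight W = 298; half = 149.
x-coordinate, sorted with cumulative weight:
  x=7 (N5, w=40) cum 40
  x=11 (N4, w=8) cum 48
  x=15 (N2, w=90) cum 138
  x=16 (N3, w=100) cum 238  ← median
  x=18 (N1, w=60) cum 298
⇒ x* = 16
y-coordinate, sorted with cumulative weight:
  y=0 (N4, w=8) cum 8
  y=8 (N2, w=90) cum 98
  y=10 (N1, w=60) cum 158  ← median
  y=11 (N5, w=40) cum 198
  y=15 (N3, w=100) cum 298
⇒ y* = 10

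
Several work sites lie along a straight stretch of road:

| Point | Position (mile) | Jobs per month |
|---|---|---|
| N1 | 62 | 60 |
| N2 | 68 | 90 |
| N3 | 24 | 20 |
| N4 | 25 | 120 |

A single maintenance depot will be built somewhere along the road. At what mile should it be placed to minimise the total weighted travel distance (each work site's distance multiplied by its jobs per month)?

x = 62

For a sum of weighted absolute distances on a line, the optimum is the weighted median (not the mean). Total weight W = 290; half-weight = 145.
Sort by position and accumulate weight:
  mile 24 (N3, w=20) → cum 20
  mile 25 (N4, w=120) → cum 140
  mile 62 (N1, w=60) → cum 200  ≥ 145 → median here
  mile 68 (N2, w=90) → cum 290
Optimal location: mile 62.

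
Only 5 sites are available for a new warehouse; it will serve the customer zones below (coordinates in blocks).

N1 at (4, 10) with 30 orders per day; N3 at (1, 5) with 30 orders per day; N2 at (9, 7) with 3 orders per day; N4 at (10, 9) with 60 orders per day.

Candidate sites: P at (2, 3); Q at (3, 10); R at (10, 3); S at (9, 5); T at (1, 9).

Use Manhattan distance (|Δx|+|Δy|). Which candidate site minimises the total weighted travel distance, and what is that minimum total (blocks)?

Q, total 747 blocks

Total weighted distance at each candidate:
  P (2, 3): total = 1233
  Q (3, 10): total = 747
  R (10, 3): total = 1095
  S (9, 5): total = 846
  T (1, 9): total = 810
Minimum is at Q with total 747 blocks.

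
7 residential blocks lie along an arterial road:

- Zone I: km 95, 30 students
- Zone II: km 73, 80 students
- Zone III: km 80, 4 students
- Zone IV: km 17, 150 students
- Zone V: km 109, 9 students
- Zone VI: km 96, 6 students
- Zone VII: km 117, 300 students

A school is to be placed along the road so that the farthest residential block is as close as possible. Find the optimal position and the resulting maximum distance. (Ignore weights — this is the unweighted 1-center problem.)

The 1-center on a line is the midpoint of the two extreme points: leftmost at 17, rightmost at 117.
Optimal location = (17 + 117)/2 = 67; maximum distance = (117 − 17)/2 = 50.

location 67, max distance 50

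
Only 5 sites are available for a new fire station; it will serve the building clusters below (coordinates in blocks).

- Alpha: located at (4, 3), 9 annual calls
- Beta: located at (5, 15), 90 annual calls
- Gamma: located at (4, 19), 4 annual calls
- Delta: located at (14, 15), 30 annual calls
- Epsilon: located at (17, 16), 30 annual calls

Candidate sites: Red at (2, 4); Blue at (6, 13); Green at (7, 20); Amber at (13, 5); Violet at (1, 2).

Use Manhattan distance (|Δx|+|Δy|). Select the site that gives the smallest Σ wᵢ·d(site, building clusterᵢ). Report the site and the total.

Blue, total 1130 blocks

Total weighted distance at each candidate:
  Red (2, 4): total = 2855
  Blue (6, 13): total = 1130
  Green (7, 20): total = 1606
  Amber (13, 5): total = 2591
  Violet (1, 2): total = 3326
Minimum is at Blue with total 1130 blocks.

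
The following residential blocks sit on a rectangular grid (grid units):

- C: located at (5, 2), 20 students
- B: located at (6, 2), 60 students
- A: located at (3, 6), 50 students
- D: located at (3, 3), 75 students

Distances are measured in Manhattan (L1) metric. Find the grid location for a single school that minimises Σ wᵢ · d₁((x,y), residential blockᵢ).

(3, 3)

Manhattan distance separates: Σwᵢ(|x−xᵢ|+|y−yᵢ|) = Σwᵢ|x−xᵢ| + Σwᵢ|y−yᵢ|, so x and y are optimised independently as 1-D weighted medians.
Total weight W = 205; half = 102.5.
x-coordinate, sorted with cumulative weight:
  x=3 (A, w=50) cum 50
  x=3 (D, w=75) cum 125  ← median
  x=5 (C, w=20) cum 145
  x=6 (B, w=60) cum 205
⇒ x* = 3
y-coordinate, sorted with cumulative weight:
  y=2 (C, w=20) cum 20
  y=2 (B, w=60) cum 80
  y=3 (D, w=75) cum 155  ← median
  y=6 (A, w=50) cum 205
⇒ y* = 3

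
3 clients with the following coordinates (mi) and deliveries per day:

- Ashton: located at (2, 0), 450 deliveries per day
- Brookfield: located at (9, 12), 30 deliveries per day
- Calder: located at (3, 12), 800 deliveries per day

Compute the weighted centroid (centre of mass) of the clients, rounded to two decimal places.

The minimiser of Σwᵢ‖p−pᵢ‖² is the weighted centroid p* = (Σwᵢpᵢ)/(Σwᵢ).
Σwᵢ = 1280.
Σwᵢxᵢ = 450·2 + 30·9 + 800·3 = 3570.
Σwᵢyᵢ = 450·0 + 30·12 + 800·12 = 9960.
x* = 3570/1280 = 2.79, y* = 9960/1280 = 7.78.

(2.79, 7.78)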